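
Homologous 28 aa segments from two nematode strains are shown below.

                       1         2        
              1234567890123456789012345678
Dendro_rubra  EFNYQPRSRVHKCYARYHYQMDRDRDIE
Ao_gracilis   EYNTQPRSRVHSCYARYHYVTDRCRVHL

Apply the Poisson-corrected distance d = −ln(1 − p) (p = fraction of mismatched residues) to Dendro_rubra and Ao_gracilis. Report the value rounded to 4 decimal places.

The sequences differ at positions 2 (F/Y), 4 (Y/T), 12 (K/S), 20 (Q/V), 21 (M/T), 24 (D/C), 26 (D/V), 27 (I/H), 28 (E/L).
p = 9/28 = 0.321429.
d = −ln(1 − 0.321429) = −ln(0.678571) = 0.3878.

0.3878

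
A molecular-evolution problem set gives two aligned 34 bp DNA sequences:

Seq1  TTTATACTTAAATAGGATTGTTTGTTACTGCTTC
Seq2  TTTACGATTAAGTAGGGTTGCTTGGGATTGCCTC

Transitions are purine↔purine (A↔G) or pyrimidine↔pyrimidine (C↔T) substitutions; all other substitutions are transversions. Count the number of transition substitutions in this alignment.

Differing sites — 5:T/C (Ti); 6:A/G (Ti); 7:C/A (Tv); 12:A/G (Ti); 17:A/G (Ti); 21:T/C (Ti); 25:T/G (Tv); 26:T/G (Tv); 28:C/T (Ti); 32:T/C (Ti).
Of the 10 differences, 7 transitions and 3 transversions, so the answer is 7.

7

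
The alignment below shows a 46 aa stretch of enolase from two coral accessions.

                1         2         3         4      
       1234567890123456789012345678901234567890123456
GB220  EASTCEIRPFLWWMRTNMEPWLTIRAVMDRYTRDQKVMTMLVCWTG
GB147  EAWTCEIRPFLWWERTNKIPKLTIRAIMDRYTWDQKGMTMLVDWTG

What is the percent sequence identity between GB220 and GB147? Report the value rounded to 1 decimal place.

Differing sites — 3:S/W; 14:M/E; 18:M/K; 19:E/I; 21:W/K; 27:V/I; 33:R/W; 37:V/G; 43:C/D.
37 of the 46 sites match, so the percent identity is 37/46 × 100 = 80.4%.

80.4%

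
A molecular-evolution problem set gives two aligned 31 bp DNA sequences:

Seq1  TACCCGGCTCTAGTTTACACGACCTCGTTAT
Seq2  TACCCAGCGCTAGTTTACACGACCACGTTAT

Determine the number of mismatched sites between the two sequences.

3

Mismatches occur at site 6 (G↔A), site 9 (T↔G), site 25 (T↔A).
That gives 3 mismatches out of 31 aligned sites, so the Hamming distance is 3.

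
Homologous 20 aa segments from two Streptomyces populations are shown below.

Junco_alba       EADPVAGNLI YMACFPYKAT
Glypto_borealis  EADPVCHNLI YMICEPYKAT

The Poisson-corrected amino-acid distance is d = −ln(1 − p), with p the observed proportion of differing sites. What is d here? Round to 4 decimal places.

Mismatches occur at site 6 (A/C), site 7 (G/H), site 13 (A/I), site 15 (F/E).
p = 4/20 = 0.200000.
d = −ln(1 − 0.200000) = −ln(0.800000) = 0.2231.

0.2231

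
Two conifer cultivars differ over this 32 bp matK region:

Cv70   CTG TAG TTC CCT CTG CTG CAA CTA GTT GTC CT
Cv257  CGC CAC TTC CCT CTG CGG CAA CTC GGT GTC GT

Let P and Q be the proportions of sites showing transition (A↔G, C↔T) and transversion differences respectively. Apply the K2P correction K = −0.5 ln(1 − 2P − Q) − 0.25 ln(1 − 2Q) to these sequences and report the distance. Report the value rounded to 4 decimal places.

0.3090

Differing sites — 2:T/G (Tv); 3:G/C (Tv); 4:T/C (Ti); 6:G/C (Tv); 17:T/G (Tv); 24:A/C (Tv); 26:T/G (Tv); 31:C/G (Tv).
Of the 8 differences, 1 transition and 7 transversions over 32 sites: P = 1/32 = 0.031250, Q = 7/32 = 0.218750.
d = −0.5·ln(0.718750) − 0.25·ln(0.562500) = −0.5·(-0.330242) − 0.25·(-0.575364) = 0.3090.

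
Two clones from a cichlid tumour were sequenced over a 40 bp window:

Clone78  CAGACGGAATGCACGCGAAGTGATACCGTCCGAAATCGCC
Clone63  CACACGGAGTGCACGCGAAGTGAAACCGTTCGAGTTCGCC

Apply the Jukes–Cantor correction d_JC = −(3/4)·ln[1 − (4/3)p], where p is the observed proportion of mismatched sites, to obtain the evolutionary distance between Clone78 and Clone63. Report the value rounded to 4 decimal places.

Differing sites — 3:G/C; 9:A/G; 24:T/A; 30:C/T; 34:A/G; 35:A/T.
p = 6/40 = 0.150000.
d = −0.75 · ln(1 − (4/3)·0.150000) = −0.75 · ln(0.800000) = −0.75 · (-0.223144) = 0.1674.

0.1674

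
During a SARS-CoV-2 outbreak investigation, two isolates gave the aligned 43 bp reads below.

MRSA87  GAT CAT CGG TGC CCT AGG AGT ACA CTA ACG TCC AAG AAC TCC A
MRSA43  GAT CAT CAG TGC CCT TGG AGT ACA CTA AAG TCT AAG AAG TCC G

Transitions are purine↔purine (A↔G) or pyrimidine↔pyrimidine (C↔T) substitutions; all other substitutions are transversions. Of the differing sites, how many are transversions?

3

The sequences differ at positions 8 (G/A, transition), 16 (A/T, transversion), 29 (C/A, transversion), 33 (C/T, transition), 39 (C/G, transversion), 43 (A/G, transition).
Of the 6 differences, 3 transitions and 3 transversions, so the answer is 3.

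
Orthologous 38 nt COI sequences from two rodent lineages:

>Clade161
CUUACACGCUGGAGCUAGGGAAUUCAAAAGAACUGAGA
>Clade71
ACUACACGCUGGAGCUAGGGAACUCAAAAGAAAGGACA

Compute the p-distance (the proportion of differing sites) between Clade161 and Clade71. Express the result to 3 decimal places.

Differing sites — 1:C/A; 2:U/C; 23:U/C; 33:C/A; 34:U/G; 37:G/C.
There are 6 differences over 38 sites, so p = 6/38 = 0.158.

0.158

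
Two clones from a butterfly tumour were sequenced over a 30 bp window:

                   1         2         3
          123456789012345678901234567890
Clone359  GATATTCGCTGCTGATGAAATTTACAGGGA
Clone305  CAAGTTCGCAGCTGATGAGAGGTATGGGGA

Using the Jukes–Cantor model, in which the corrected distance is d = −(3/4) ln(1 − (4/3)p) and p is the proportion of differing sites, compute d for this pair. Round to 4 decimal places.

The sequences differ at positions 1 (G/C), 3 (T/A), 4 (A/G), 10 (T/A), 19 (A/G), 21 (T/G), 22 (T/G), 25 (C/T), 26 (A/G).
p = 9/30 = 0.300000.
d = −0.75 · ln(1 − (4/3)·0.300000) = −0.75 · ln(0.600000) = −0.75 · (-0.510826) = 0.3831.

0.3831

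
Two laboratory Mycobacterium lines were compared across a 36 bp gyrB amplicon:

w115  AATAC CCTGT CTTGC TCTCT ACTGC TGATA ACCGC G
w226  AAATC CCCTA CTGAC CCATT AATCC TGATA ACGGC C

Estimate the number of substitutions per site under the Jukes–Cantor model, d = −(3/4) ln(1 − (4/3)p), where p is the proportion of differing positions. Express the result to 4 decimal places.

0.5482

Mismatches occur at site 3 (T/A), site 4 (A/T), site 8 (T/C), site 9 (G/T), site 10 (T/A), site 13 (T/G), site 14 (G/A), site 16 (T/C), site 18 (T/A), site 19 (C/T), site 22 (C/A), site 24 (G/C), site 33 (C/G), site 36 (G/C).
p = 14/36 = 0.388889.
d = −0.75 · ln(1 − (4/3)·0.388889) = −0.75 · ln(0.481481) = −0.75 · (-0.730889) = 0.5482.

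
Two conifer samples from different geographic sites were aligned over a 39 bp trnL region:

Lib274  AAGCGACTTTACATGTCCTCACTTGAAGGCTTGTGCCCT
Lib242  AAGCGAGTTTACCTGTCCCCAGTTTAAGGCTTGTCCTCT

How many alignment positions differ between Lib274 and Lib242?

Mismatches occur at site 7 (C/G), site 13 (A/C), site 19 (T/C), site 22 (C/G), site 25 (G/T), site 35 (G/C), site 37 (C/T).
That gives 7 mismatches out of 39 aligned sites, so the Hamming distance is 7.

7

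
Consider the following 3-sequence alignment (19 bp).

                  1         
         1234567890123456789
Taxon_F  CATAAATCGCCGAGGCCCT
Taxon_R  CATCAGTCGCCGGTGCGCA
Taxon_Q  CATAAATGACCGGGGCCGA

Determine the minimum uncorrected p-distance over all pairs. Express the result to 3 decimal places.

Pairwise Hamming distances:
  Taxon_F vs Taxon_R: 6
  Taxon_F vs Taxon_Q: 5
  Taxon_R vs Taxon_Q: 7
The smallest is 5 mismatches, between Taxon_F and Taxon_Q; p = 5/19 = 0.263.

0.263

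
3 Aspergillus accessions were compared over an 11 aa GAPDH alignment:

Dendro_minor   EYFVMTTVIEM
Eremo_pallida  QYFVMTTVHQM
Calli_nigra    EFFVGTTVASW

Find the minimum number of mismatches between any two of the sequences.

3

Pairwise Hamming distances:
  Dendro_minor vs Eremo_pallida: 3
  Dendro_minor vs Calli_nigra: 5
  Eremo_pallida vs Calli_nigra: 6
The smallest is 3, between Dendro_minor and Eremo_pallida.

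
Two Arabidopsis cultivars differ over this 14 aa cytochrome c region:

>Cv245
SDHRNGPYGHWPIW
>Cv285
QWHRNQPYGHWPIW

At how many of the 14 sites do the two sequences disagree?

3

Differing sites — 1:S/Q; 2:D/W; 6:G/Q.
That gives 3 mismatches out of 14 aligned sites, so the Hamming distance is 3.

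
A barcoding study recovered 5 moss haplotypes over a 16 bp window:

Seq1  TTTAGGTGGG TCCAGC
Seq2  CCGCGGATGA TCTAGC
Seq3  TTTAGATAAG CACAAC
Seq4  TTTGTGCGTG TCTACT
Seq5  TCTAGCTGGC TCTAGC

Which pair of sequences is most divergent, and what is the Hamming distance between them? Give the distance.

13

Pairwise Hamming distances:
  Seq1 vs Seq2: 8
  Seq1 vs Seq3: 6
  Seq1 vs Seq4: 7
  Seq1 vs Seq5: 4
  Seq2 vs Seq3: 13
  Seq2 vs Seq4: 11
  Seq2 vs Seq5: 7
  Seq3 vs Seq4: 11
  Seq3 vs Seq5: 9
  Seq4 vs Seq5: 9
The largest is 13, between Seq2 and Seq3.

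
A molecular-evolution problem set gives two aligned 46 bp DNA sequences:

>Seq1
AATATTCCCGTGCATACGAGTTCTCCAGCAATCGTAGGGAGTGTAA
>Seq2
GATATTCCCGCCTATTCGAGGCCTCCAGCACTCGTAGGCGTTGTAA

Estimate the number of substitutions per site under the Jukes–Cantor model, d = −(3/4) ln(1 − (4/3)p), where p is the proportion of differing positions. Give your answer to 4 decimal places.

0.2880

The sequences differ at positions 1 (A/G), 11 (T/C), 12 (G/C), 13 (C/T), 16 (A/T), 21 (T/G), 22 (T/C), 31 (A/C), 39 (G/C), 40 (A/G), 41 (G/T).
p = 11/46 = 0.239130.
d = −0.75 · ln(1 − (4/3)·0.239130) = −0.75 · ln(0.681160) = −0.75 · (-0.383958) = 0.2880.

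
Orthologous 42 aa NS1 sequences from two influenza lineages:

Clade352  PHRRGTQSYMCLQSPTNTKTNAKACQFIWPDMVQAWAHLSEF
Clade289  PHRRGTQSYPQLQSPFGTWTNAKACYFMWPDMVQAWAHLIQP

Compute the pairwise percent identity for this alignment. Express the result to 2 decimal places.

76.19%

Differing sites — 10:M/P; 11:C/Q; 16:T/F; 17:N/G; 19:K/W; 26:Q/Y; 28:I/M; 40:S/I; 41:E/Q; 42:F/P.
32 of the 42 sites match, so the percent identity is 32/42 × 100 = 76.19%.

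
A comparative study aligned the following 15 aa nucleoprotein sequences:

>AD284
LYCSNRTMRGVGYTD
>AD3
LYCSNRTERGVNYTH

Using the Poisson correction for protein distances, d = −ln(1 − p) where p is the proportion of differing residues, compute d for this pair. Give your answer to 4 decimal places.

Mismatches occur at site 8 (M→E), site 12 (G→N), site 15 (D→H).
p = 3/15 = 0.200000.
d = −ln(1 − 0.200000) = −ln(0.800000) = 0.2231.

0.2231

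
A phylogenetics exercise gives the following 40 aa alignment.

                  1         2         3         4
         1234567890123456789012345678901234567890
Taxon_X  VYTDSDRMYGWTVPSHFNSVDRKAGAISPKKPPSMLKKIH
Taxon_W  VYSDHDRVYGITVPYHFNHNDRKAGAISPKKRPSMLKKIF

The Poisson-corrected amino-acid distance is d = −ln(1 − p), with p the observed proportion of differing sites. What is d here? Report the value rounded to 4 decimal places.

Mismatches occur at site 3 (T/S), site 5 (S/H), site 8 (M/V), site 11 (W/I), site 15 (S/Y), site 19 (S/H), site 20 (V/N), site 32 (P/R), site 40 (H/F).
p = 9/40 = 0.225000.
d = −ln(1 − 0.225000) = −ln(0.775000) = 0.2549.

0.2549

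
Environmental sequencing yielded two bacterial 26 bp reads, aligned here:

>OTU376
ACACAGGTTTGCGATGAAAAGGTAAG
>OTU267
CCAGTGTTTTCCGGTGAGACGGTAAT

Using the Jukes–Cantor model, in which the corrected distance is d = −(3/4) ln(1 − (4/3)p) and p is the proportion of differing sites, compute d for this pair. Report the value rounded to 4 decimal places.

Differing sites — 1:A/C; 4:C/G; 5:A/T; 7:G/T; 11:G/C; 14:A/G; 18:A/G; 20:A/C; 26:G/T.
p = 9/26 = 0.346154.
d = −0.75 · ln(1 − (4/3)·0.346154) = −0.75 · ln(0.538461) = −0.75 · (-0.619040) = 0.4643.

0.4643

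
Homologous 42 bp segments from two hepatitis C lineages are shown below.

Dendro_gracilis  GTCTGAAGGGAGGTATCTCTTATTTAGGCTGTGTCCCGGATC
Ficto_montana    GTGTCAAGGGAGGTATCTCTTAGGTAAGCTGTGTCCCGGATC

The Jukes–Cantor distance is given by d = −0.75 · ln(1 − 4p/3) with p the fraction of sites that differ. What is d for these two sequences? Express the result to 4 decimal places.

Mismatches occur at site 3 (C→G), site 5 (G→C), site 23 (T→G), site 24 (T→G), site 27 (G→A).
p = 5/42 = 0.119048.
d = −0.75 · ln(1 − (4/3)·0.119048) = −0.75 · ln(0.841269) = −0.75 · (-0.172844) = 0.1296.

0.1296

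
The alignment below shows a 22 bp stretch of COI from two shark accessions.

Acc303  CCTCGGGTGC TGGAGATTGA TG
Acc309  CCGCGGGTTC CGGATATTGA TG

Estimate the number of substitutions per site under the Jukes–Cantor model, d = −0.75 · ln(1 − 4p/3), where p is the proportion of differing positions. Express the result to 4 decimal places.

The sequences differ at positions 3 (T/G), 9 (G/T), 11 (T/C), 15 (G/T).
p = 4/22 = 0.181818.
d = −0.75 · ln(1 − (4/3)·0.181818) = −0.75 · ln(0.757576) = −0.75 · (-0.277631) = 0.2082.

0.2082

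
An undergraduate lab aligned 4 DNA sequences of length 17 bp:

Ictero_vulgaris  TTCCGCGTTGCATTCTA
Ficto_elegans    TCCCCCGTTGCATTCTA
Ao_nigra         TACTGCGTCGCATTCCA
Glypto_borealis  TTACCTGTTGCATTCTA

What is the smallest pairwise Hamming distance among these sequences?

2

Pairwise Hamming distances:
  Ictero_vulgaris vs Ficto_elegans: 2
  Ictero_vulgaris vs Ao_nigra: 4
  Ictero_vulgaris vs Glypto_borealis: 3
  Ficto_elegans vs Ao_nigra: 5
  Ficto_elegans vs Glypto_borealis: 3
  Ao_nigra vs Glypto_borealis: 7
The smallest is 2, between Ictero_vulgaris and Ficto_elegans.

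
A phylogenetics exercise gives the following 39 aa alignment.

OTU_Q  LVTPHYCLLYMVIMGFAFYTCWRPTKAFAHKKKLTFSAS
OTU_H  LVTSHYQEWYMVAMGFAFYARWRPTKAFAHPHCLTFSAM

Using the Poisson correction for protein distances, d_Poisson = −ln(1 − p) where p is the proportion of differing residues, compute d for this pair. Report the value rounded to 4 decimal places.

0.3314

The sequences differ at positions 4 (P/S), 7 (C/Q), 8 (L/E), 9 (L/W), 13 (I/A), 20 (T/A), 21 (C/R), 31 (K/P), 32 (K/H), 33 (K/C), 39 (S/M).
p = 11/39 = 0.282051.
d = −ln(1 − 0.282051) = −ln(0.717949) = 0.3314.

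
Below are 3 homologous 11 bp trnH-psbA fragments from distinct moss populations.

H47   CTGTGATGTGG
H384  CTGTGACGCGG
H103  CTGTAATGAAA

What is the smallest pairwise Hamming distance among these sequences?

Pairwise Hamming distances:
  H47 vs H384: 2
  H47 vs H103: 4
  H384 vs H103: 5
The smallest is 2, between H47 and H384.

2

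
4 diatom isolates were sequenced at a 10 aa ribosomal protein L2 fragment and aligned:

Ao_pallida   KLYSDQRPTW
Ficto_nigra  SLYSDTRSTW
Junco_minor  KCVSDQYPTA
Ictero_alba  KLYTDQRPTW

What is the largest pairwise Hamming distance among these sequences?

Pairwise Hamming distances:
  Ao_pallida vs Ficto_nigra: 3
  Ao_pallida vs Junco_minor: 4
  Ao_pallida vs Ictero_alba: 1
  Ficto_nigra vs Junco_minor: 7
  Ficto_nigra vs Ictero_alba: 4
  Junco_minor vs Ictero_alba: 5
The largest is 7, between Ficto_nigra and Junco_minor.

7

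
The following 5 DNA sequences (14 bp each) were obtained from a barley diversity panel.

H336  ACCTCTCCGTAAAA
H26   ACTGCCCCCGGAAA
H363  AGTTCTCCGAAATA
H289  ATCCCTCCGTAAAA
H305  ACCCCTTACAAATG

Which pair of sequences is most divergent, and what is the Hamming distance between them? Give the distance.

Pairwise Hamming distances:
  H336 vs H26: 6
  H336 vs H363: 4
  H336 vs H289: 2
  H336 vs H305: 7
  H26 vs H363: 7
  H26 vs H289: 7
  H26 vs H305: 9
  H363 vs H289: 5
  H363 vs H305: 7
  H289 vs H305: 7
The largest is 9, between H26 and H305.

9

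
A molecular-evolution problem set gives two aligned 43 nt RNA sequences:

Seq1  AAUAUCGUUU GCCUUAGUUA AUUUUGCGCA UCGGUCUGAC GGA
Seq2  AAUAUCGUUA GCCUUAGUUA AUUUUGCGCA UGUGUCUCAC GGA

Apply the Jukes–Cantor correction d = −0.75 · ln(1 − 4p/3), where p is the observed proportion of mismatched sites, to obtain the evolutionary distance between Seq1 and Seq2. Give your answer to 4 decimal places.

Differing sites — 10:U/A; 32:C/G; 33:G/U; 38:G/C.
p = 4/43 = 0.093023.
d = −0.75 · ln(1 − (4/3)·0.093023) = −0.75 · ln(0.875969) = −0.75 · (-0.132425) = 0.0993.

0.0993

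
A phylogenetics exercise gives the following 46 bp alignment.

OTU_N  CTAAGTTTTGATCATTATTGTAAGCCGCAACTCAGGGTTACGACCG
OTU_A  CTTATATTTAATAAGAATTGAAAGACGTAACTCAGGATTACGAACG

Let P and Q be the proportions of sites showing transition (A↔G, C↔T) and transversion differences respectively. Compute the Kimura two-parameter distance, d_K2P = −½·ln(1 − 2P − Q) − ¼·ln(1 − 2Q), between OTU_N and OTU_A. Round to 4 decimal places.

Differing sites — 3:A/T (Tv); 5:G/T (Tv); 6:T/A (Tv); 10:G/A (Ti); 13:C/A (Tv); 15:T/G (Tv); 16:T/A (Tv); 21:T/A (Tv); 25:C/A (Tv); 28:C/T (Ti); 37:G/A (Ti); 44:C/A (Tv).
Of the 12 differences, 3 transitions and 9 transversions over 46 sites: P = 3/46 = 0.065217, Q = 9/46 = 0.195652.
d = −0.5·ln(0.673914) − 0.25·ln(0.608696) = −0.5·(-0.394653) − 0.25·(-0.496436) = 0.3214.

0.3214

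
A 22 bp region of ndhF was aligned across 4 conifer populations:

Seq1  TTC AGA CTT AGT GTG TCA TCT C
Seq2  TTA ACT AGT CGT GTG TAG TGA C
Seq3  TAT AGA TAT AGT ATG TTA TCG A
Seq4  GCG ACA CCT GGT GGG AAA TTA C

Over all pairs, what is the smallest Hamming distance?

8

Pairwise Hamming distances:
  Seq1 vs Seq2: 10
  Seq1 vs Seq3: 8
  Seq1 vs Seq4: 11
  Seq2 vs Seq3: 13
  Seq2 vs Seq4: 11
  Seq3 vs Seq4: 14
The smallest is 8, between Seq1 and Seq3.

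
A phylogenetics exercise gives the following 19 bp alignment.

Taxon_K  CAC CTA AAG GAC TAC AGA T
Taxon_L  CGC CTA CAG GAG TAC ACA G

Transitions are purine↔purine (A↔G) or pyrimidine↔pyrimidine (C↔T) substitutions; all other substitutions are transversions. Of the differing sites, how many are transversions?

Differing sites — 2:A/G (Ti); 7:A/C (Tv); 12:C/G (Tv); 17:G/C (Tv); 19:T/G (Tv).
Of the 5 differences, 1 transition and 4 transversions, so the answer is 4.

4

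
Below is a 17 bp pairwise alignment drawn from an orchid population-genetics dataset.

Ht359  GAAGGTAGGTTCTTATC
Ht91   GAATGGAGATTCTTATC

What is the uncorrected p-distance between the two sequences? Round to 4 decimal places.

The sequences differ at positions 4 (G/T), 6 (T/G), 9 (G/A).
There are 3 differences over 17 sites, so p = 3/17 = 0.1765.

0.1765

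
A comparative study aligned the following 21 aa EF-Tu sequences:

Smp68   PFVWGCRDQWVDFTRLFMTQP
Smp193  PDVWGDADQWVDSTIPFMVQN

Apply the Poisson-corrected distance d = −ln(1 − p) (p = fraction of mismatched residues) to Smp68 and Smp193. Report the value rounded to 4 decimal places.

0.4796

Mismatches occur at site 2 (F↔D), site 6 (C↔D), site 7 (R↔A), site 13 (F↔S), site 15 (R↔I), site 16 (L↔P), site 19 (T↔V), site 21 (P↔N).
p = 8/21 = 0.380952.
d = −ln(1 − 0.380952) = −ln(0.619048) = 0.4796.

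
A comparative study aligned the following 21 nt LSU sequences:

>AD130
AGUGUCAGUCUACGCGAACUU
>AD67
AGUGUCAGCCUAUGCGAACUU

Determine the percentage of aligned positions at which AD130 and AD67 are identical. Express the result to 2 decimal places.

90.48%

The sequences differ at positions 9 (U/C), 13 (C/U).
19 of the 21 sites match, so the percent identity is 19/21 × 100 = 90.48%.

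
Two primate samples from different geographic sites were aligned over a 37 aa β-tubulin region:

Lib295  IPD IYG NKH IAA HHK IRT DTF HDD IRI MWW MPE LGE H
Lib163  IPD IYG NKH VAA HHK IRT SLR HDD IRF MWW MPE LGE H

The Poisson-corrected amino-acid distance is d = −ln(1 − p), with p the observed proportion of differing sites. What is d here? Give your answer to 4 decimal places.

0.1452

Mismatches occur at site 10 (I/V), site 19 (D/S), site 20 (T/L), site 21 (F/R), site 27 (I/F).
p = 5/37 = 0.135135.
d = −ln(1 − 0.135135) = −ln(0.864865) = 0.1452.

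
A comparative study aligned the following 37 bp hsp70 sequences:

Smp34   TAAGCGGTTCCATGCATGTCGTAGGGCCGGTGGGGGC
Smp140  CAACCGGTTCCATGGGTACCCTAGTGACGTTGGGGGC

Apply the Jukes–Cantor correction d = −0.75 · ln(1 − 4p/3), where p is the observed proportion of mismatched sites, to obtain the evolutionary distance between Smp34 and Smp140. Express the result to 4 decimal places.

The sequences differ at positions 1 (T/C), 4 (G/C), 15 (C/G), 16 (A/G), 18 (G/A), 19 (T/C), 21 (G/C), 25 (G/T), 27 (C/A), 30 (G/T).
p = 10/37 = 0.270270.
d = −0.75 · ln(1 − (4/3)·0.270270) = −0.75 · ln(0.639640) = −0.75 · (-0.446850) = 0.3351.

0.3351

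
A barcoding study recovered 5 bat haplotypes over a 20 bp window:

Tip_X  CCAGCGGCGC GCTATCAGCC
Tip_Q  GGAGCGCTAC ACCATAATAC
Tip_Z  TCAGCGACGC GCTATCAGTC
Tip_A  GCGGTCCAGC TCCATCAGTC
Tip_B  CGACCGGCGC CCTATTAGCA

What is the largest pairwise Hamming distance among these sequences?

13

Pairwise Hamming distances:
  Tip_X vs Tip_Q: 10
  Tip_X vs Tip_Z: 3
  Tip_X vs Tip_A: 9
  Tip_X vs Tip_B: 5
  Tip_Q vs Tip_Z: 10
  Tip_Q vs Tip_A: 10
  Tip_Q vs Tip_B: 11
  Tip_Z vs Tip_A: 8
  Tip_Z vs Tip_B: 8
  Tip_A vs Tip_B: 13
The largest is 13, between Tip_A and Tip_B.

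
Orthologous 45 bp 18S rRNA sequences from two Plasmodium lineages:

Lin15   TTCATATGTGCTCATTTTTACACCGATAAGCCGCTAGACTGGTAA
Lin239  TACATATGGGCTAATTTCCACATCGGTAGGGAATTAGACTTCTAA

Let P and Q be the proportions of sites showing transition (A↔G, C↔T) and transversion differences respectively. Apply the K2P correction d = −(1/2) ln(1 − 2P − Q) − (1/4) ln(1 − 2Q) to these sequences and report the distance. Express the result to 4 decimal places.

Differing sites — 2:T/A (Tv); 9:T/G (Tv); 13:C/A (Tv); 18:T/C (Ti); 19:T/C (Ti); 23:C/T (Ti); 26:A/G (Ti); 29:A/G (Ti); 31:C/G (Tv); 32:C/A (Tv); 33:G/A (Ti); 34:C/T (Ti); 41:G/T (Tv); 42:G/C (Tv).
Of the 14 differences, 7 transitions and 7 transversions over 45 sites: P = 7/45 = 0.155556, Q = 7/45 = 0.155556.
d = −0.5·ln(0.533332) − 0.25·ln(0.688888) = −0.5·(-0.628611) − 0.25·(-0.372677) = 0.4075.

0.4075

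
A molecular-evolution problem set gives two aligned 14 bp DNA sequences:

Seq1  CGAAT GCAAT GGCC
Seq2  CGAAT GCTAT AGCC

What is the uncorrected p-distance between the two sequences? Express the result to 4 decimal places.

Differing sites — 8:A/T; 11:G/A.
There are 2 differences over 14 sites, so p = 2/14 = 0.1429.

0.1429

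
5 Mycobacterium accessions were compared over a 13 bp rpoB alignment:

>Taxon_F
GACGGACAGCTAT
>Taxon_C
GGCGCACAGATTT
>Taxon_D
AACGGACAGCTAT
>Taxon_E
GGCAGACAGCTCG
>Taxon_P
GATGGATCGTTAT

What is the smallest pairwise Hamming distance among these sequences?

1

Pairwise Hamming distances:
  Taxon_F vs Taxon_C: 4
  Taxon_F vs Taxon_D: 1
  Taxon_F vs Taxon_E: 4
  Taxon_F vs Taxon_P: 4
  Taxon_C vs Taxon_D: 5
  Taxon_C vs Taxon_E: 5
  Taxon_C vs Taxon_P: 7
  Taxon_D vs Taxon_E: 5
  Taxon_D vs Taxon_P: 5
  Taxon_E vs Taxon_P: 8
The smallest is 1, between Taxon_F and Taxon_D.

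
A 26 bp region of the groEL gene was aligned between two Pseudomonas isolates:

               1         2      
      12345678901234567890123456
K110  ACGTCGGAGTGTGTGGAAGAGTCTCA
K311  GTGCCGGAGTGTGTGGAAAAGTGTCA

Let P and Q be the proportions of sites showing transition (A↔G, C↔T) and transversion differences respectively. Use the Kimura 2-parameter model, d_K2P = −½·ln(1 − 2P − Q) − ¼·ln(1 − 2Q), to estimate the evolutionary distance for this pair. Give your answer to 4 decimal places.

The sequences differ at positions 1 (A/G, transition), 2 (C/T, transition), 4 (T/C, transition), 19 (G/A, transition), 23 (C/G, transversion).
Of the 5 differences, 4 transitions and 1 transversion over 26 sites: P = 4/26 = 0.153846, Q = 1/26 = 0.038462.
d = −0.5·ln(0.653846) − 0.25·ln(0.923076) = −0.5·(-0.424883) − 0.25·(-0.080044) = 0.2325.

0.2325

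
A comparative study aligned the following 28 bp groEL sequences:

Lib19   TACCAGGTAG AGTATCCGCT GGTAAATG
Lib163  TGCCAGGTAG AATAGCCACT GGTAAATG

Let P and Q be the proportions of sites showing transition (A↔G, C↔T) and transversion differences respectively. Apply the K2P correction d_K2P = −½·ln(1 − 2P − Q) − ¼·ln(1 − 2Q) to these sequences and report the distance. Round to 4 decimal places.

Mismatches occur at site 2 (A↔G, transition), site 12 (G↔A, transition), site 15 (T↔G, transversion), site 18 (G↔A, transition).
Of the 4 differences, 3 transitions and 1 transversion over 28 sites: P = 3/28 = 0.107143, Q = 1/28 = 0.035714.
d = −0.5·ln(0.750000) − 0.25·ln(0.928572) = −0.5·(-0.287682) − 0.25·(-0.074107) = 0.1624.

0.1624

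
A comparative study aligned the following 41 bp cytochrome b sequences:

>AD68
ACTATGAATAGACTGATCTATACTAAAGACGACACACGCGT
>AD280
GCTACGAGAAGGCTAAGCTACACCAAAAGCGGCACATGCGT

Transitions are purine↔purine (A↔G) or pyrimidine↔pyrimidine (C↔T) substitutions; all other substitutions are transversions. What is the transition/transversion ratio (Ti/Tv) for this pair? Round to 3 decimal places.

Differing sites — 1:A/G (Ti); 5:T/C (Ti); 8:A/G (Ti); 9:T/A (Tv); 12:A/G (Ti); 15:G/A (Ti); 17:T/G (Tv); 21:T/C (Ti); 24:T/C (Ti); 28:G/A (Ti); 29:A/G (Ti); 32:A/G (Ti); 37:C/T (Ti).
Of the 13 differences, 11 transitions and 2 transversions, so Ti/Tv = 11/2 = 5.500.

5.500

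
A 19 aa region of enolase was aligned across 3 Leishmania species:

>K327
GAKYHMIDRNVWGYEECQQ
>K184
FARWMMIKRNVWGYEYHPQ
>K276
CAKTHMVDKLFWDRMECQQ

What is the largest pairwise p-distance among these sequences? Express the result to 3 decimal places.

0.789

Pairwise Hamming distances:
  K327 vs K184: 8
  K327 vs K276: 9
  K184 vs K276: 15
The largest is 15 mismatches, between K184 and K276; p = 15/19 = 0.789.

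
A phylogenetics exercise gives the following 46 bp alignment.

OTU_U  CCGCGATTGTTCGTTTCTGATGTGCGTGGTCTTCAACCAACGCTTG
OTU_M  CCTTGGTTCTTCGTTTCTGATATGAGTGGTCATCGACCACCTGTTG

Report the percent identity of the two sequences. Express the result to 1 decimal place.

Differing sites — 3:G/T; 4:C/T; 6:A/G; 9:G/C; 22:G/A; 25:C/A; 32:T/A; 35:A/G; 40:A/C; 42:G/T; 43:C/G.
35 of the 46 sites match, so the percent identity is 35/46 × 100 = 76.1%.

76.1%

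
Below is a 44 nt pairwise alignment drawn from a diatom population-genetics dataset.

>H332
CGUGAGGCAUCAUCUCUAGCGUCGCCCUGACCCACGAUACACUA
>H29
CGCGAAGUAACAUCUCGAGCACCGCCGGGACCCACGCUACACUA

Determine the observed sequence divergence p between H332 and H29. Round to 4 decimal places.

0.2273

The sequences differ at positions 3 (U/C), 6 (G/A), 8 (C/U), 10 (U/A), 17 (U/G), 21 (G/A), 22 (U/C), 27 (C/G), 28 (U/G), 37 (A/C).
There are 10 differences over 44 sites, so p = 10/44 = 0.2273.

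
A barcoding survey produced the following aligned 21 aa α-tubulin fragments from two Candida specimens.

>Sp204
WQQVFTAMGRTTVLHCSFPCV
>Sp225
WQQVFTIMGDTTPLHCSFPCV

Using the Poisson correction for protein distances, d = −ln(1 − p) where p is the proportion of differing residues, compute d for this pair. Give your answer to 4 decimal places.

Differing sites — 7:A/I; 10:R/D; 13:V/P.
p = 3/21 = 0.142857.
d = −ln(1 − 0.142857) = −ln(0.857143) = 0.1542.

0.1542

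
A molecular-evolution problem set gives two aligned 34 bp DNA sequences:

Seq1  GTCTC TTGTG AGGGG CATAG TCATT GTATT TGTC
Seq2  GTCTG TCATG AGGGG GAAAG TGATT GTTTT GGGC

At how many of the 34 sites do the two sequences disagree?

9

Differing sites — 5:C/G; 7:T/C; 8:G/A; 16:C/G; 18:T/A; 22:C/G; 28:A/T; 31:T/G; 33:T/G.
That gives 9 mismatches out of 34 aligned sites, so the Hamming distance is 9.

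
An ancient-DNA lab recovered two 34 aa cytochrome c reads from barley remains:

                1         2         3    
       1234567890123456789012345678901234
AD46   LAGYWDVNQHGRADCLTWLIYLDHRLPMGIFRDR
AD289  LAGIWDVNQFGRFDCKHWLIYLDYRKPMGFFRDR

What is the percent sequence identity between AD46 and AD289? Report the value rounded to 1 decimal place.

76.5%

Mismatches occur at site 4 (Y↔I), site 10 (H↔F), site 13 (A↔F), site 16 (L↔K), site 17 (T↔H), site 24 (H↔Y), site 26 (L↔K), site 30 (I↔F).
26 of the 34 sites match, so the percent identity is 26/34 × 100 = 76.5%.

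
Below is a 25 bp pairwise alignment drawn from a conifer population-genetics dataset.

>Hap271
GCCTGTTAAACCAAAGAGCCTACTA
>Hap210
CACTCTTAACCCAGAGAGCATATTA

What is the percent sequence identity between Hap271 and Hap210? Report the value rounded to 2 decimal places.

Mismatches occur at site 1 (G/C), site 2 (C/A), site 5 (G/C), site 10 (A/C), site 14 (A/G), site 20 (C/A), site 23 (C/T).
18 of the 25 sites match, so the percent identity is 18/25 × 100 = 72.00%.

72.00%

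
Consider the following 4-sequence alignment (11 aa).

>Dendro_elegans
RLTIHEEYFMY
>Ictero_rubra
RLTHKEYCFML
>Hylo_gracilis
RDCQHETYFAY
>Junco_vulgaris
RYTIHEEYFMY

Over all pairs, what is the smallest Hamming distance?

Pairwise Hamming distances:
  Dendro_elegans vs Ictero_rubra: 5
  Dendro_elegans vs Hylo_gracilis: 5
  Dendro_elegans vs Junco_vulgaris: 1
  Ictero_rubra vs Hylo_gracilis: 8
  Ictero_rubra vs Junco_vulgaris: 6
  Hylo_gracilis vs Junco_vulgaris: 5
The smallest is 1, between Dendro_elegans and Junco_vulgaris.

1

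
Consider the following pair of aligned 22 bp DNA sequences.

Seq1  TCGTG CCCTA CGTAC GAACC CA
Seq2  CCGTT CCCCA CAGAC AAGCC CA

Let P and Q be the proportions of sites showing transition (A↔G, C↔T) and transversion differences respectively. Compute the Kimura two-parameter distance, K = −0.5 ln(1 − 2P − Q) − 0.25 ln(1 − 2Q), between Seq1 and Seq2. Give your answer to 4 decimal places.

Differing sites — 1:T/C (Ti); 5:G/T (Tv); 9:T/C (Ti); 12:G/A (Ti); 13:T/G (Tv); 16:G/A (Ti); 18:A/G (Ti).
Of the 7 differences, 5 transitions and 2 transversions over 22 sites: P = 5/22 = 0.227273, Q = 2/22 = 0.090909.
d = −0.5·ln(0.454545) − 0.25·ln(0.818182) = −0.5·(-0.788458) − 0.25·(-0.200670) = 0.4444.

0.4444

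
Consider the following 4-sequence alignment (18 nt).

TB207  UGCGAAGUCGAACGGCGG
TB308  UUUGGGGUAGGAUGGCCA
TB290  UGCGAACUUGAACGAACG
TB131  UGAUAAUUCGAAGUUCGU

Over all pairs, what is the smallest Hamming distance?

Pairwise Hamming distances:
  TB207 vs TB308: 9
  TB207 vs TB290: 5
  TB207 vs TB131: 7
  TB308 vs TB290: 11
  TB308 vs TB131: 13
  TB290 vs TB131: 10
The smallest is 5, between TB207 and TB290.

5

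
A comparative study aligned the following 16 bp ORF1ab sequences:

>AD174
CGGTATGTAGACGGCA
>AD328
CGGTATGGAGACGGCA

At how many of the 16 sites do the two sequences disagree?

The sequences differ at position 8 (T/G).
That gives 1 mismatch out of 16 aligned sites, so the Hamming distance is 1.

1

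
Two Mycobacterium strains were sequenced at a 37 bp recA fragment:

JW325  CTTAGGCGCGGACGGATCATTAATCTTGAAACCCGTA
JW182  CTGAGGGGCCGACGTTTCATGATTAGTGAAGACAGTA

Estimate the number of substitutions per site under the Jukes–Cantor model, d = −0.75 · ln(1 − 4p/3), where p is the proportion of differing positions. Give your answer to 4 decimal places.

Mismatches occur at site 3 (T/G), site 7 (C/G), site 10 (G/C), site 15 (G/T), site 16 (A/T), site 21 (T/G), site 23 (A/T), site 25 (C/A), site 26 (T/G), site 31 (A/G), site 32 (C/A), site 34 (C/A).
p = 12/37 = 0.324324.
d = −0.75 · ln(1 − (4/3)·0.324324) = −0.75 · ln(0.567568) = −0.75 · (-0.566395) = 0.4248.

0.4248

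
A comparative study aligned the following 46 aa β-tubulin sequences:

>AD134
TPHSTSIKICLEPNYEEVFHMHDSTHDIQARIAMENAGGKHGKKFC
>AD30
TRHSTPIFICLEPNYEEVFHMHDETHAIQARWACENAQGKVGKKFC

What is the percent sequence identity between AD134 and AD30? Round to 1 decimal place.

Differing sites — 2:P/R; 6:S/P; 8:K/F; 24:S/E; 27:D/A; 32:I/W; 34:M/C; 38:G/Q; 41:H/V.
37 of the 46 sites match, so the percent identity is 37/46 × 100 = 80.4%.

80.4%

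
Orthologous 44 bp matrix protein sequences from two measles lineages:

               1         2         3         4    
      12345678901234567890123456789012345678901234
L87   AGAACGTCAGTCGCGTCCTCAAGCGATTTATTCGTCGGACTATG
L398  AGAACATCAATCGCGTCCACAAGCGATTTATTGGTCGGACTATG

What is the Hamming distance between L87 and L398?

Mismatches occur at site 6 (G/A), site 10 (G/A), site 19 (T/A), site 33 (C/G).
That gives 4 mismatches out of 44 aligned sites, so the Hamming distance is 4.

4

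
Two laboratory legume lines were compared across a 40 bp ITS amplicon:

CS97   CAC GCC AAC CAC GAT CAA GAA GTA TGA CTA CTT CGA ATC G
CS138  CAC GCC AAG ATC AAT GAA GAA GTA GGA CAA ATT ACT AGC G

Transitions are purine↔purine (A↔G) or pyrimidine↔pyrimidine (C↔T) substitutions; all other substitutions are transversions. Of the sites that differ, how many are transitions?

Mismatches occur at site 9 (C/G, transversion), site 10 (C/A, transversion), site 11 (A/T, transversion), site 13 (G/A, transition), site 16 (C/G, transversion), site 25 (T/G, transversion), site 29 (T/A, transversion), site 31 (C/A, transversion), site 34 (C/A, transversion), site 35 (G/C, transversion), site 36 (A/T, transversion), site 38 (T/G, transversion).
Of the 12 differences, 1 transition and 11 transversions, so the answer is 1.

1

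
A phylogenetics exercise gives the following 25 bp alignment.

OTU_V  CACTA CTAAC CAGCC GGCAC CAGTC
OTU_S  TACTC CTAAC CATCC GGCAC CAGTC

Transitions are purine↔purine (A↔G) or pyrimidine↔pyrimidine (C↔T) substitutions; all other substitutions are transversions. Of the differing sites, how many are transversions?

Differing sites — 1:C/T (Ti); 5:A/C (Tv); 13:G/T (Tv).
Of the 3 differences, 1 transition and 2 transversions, so the answer is 2.

2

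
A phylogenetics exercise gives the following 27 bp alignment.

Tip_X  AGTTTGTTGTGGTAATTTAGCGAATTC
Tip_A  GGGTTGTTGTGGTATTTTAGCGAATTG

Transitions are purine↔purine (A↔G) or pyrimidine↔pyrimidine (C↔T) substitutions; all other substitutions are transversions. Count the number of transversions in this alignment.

3

The sequences differ at positions 1 (A/G, transition), 3 (T/G, transversion), 15 (A/T, transversion), 27 (C/G, transversion).
Of the 4 differences, 1 transition and 3 transversions, so the answer is 3.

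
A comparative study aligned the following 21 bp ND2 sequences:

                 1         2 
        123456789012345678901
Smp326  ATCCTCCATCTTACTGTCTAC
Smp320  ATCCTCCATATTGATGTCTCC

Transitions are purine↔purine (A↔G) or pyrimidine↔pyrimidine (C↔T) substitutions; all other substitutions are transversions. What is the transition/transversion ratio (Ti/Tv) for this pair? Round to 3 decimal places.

0.333

The sequences differ at positions 10 (C/A, transversion), 13 (A/G, transition), 14 (C/A, transversion), 20 (A/C, transversion).
Of the 4 differences, 1 transition and 3 transversions, so Ti/Tv = 1/3 = 0.333.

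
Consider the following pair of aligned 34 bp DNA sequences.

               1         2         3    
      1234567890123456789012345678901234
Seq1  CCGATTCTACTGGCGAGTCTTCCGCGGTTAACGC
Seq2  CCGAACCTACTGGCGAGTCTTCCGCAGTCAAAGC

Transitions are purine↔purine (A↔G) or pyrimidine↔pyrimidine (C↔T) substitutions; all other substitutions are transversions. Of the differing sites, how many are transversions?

Mismatches occur at site 5 (T↔A, transversion), site 6 (T↔C, transition), site 26 (G↔A, transition), site 29 (T↔C, transition), site 32 (C↔A, transversion).
Of the 5 differences, 3 transitions and 2 transversions, so the answer is 2.

2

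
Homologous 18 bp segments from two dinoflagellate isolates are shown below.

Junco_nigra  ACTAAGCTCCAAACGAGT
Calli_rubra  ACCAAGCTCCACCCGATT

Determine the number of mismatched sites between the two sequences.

4

Differing sites — 3:T/C; 12:A/C; 13:A/C; 17:G/T.
That gives 4 mismatches out of 18 aligned sites, so the Hamming distance is 4.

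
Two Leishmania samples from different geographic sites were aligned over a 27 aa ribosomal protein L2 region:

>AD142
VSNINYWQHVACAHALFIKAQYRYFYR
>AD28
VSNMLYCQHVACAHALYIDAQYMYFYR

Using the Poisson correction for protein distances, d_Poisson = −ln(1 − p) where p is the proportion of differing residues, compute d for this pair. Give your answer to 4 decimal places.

Differing sites — 4:I/M; 5:N/L; 7:W/C; 17:F/Y; 19:K/D; 23:R/M.
p = 6/27 = 0.222222.
d = −ln(1 − 0.222222) = −ln(0.777778) = 0.2513.

0.2513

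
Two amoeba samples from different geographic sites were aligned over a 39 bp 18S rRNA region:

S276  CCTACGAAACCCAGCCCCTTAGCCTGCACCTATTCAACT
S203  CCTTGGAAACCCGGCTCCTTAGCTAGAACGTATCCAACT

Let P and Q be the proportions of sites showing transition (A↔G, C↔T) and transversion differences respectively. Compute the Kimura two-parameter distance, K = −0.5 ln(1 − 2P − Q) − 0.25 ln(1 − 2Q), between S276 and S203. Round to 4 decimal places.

0.2768

Differing sites — 4:A/T (Tv); 5:C/G (Tv); 13:A/G (Ti); 16:C/T (Ti); 24:C/T (Ti); 25:T/A (Tv); 27:C/A (Tv); 30:C/G (Tv); 34:T/C (Ti).
Of the 9 differences, 4 transitions and 5 transversions over 39 sites: P = 4/39 = 0.102564, Q = 5/39 = 0.128205.
d = −0.5·ln(0.666667) − 0.25·ln(0.743590) = −0.5·(-0.405465) − 0.25·(-0.296265) = 0.2768.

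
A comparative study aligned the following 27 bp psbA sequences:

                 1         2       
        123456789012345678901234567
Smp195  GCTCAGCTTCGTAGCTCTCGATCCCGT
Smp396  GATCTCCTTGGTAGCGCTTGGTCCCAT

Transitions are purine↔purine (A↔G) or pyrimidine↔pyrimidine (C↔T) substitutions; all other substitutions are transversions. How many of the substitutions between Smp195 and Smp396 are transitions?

3

Differing sites — 2:C/A (Tv); 5:A/T (Tv); 6:G/C (Tv); 10:C/G (Tv); 16:T/G (Tv); 19:C/T (Ti); 21:A/G (Ti); 26:G/A (Ti).
Of the 8 differences, 3 transitions and 5 transversions, so the answer is 3.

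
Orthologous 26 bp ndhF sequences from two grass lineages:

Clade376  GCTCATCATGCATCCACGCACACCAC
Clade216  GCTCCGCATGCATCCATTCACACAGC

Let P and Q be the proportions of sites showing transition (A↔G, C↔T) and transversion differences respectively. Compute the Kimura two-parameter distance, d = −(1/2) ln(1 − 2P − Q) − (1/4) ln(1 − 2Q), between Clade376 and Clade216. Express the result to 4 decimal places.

0.2758

Mismatches occur at site 5 (A→C, transversion), site 6 (T→G, transversion), site 17 (C→T, transition), site 18 (G→T, transversion), site 24 (C→A, transversion), site 25 (A→G, transition).
Of the 6 differences, 2 transitions and 4 transversions over 26 sites: P = 2/26 = 0.076923, Q = 4/26 = 0.153846.
d = −0.5·ln(0.692308) − 0.25·ln(0.692308) = −0.5·(-0.367724) − 0.25·(-0.367724) = 0.2758.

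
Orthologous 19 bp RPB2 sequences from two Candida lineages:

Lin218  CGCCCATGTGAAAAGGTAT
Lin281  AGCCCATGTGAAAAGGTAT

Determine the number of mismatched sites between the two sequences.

Differing sites — 1:C/A.
That gives 1 mismatch out of 19 aligned sites, so the Hamming distance is 1.

1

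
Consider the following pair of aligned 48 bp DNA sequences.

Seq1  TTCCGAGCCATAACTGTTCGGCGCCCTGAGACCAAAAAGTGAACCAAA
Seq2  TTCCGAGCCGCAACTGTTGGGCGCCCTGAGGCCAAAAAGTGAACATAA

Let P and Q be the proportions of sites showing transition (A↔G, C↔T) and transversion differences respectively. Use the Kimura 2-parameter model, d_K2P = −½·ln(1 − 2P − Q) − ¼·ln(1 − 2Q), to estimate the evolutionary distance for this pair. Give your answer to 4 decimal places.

0.1372

Differing sites — 10:A/G (Ti); 11:T/C (Ti); 19:C/G (Tv); 31:A/G (Ti); 45:C/A (Tv); 46:A/T (Tv).
Of the 6 differences, 3 transitions and 3 transversions over 48 sites: P = 3/48 = 0.062500, Q = 3/48 = 0.062500.
d = −0.5·ln(0.812500) − 0.25·ln(0.875000) = −0.5·(-0.207639) − 0.25·(-0.133531) = 0.1372.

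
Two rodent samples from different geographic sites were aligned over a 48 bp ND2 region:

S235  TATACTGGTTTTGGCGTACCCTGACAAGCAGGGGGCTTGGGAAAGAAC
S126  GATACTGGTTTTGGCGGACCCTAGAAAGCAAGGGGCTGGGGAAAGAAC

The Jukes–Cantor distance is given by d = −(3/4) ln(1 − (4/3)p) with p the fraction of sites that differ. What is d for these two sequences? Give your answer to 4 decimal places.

0.1622

The sequences differ at positions 1 (T/G), 17 (T/G), 23 (G/A), 24 (A/G), 25 (C/A), 31 (G/A), 38 (T/G).
p = 7/48 = 0.145833.
d = −0.75 · ln(1 − (4/3)·0.145833) = −0.75 · ln(0.805556) = −0.75 · (-0.216223) = 0.1622.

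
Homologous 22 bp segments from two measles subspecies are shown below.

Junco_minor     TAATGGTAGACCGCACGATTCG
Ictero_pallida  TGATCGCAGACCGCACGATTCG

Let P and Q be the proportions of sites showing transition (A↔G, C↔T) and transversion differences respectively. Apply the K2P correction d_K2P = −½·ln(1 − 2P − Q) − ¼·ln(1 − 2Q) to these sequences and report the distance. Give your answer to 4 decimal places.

0.1527

Differing sites — 2:A/G (Ti); 5:G/C (Tv); 7:T/C (Ti).
Of the 3 differences, 2 transitions and 1 transversion over 22 sites: P = 2/22 = 0.090909, Q = 1/22 = 0.045455.
d = −0.5·ln(0.772727) − 0.25·ln(0.909090) = −0.5·(-0.257829) − 0.25·(-0.095311) = 0.1527.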